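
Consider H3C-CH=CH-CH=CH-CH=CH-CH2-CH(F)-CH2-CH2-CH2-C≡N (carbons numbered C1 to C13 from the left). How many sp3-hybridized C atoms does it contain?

C1: sp3 ✓
C2: sp2
C3: sp2
C4: sp2
C5: sp2
C6: sp2
C7: sp2
C8: sp3 ✓
C9: sp3 ✓
C10: sp3 ✓
C11: sp3 ✓
C12: sp3 ✓
C13: sp
C1, C8, C9, C10, C11, C12 → 6 sp3 carbons.

6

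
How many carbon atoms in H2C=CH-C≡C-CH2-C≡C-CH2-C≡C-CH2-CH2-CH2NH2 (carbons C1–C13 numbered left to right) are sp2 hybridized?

C1: sp2 ✓
C2: sp2 ✓
C3: sp
C4: sp
C5: sp3
C6: sp
C7: sp
C8: sp3
C9: sp
C10: sp
C11: sp3
C12: sp3
C13: sp3
C1, C2 → 2 sp2 carbons.

2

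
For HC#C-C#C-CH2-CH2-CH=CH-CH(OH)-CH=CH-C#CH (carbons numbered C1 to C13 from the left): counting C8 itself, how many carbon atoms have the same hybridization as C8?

C8 is sp2 (one π bond).
C1: sp
C2: sp
C3: sp
C4: sp
C5: sp3
C6: sp3
C7: sp2 ✓
C8: sp2 ✓
C9: sp3
C10: sp2 ✓
C11: sp2 ✓
C12: sp
C13: sp
4 carbons are sp2.

4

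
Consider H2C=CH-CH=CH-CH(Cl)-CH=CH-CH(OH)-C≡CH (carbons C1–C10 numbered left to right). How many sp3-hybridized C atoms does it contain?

C1: sp2
C2: sp2
C3: sp2
C4: sp2
C5: sp3 ✓
C6: sp2
C7: sp2
C8: sp3 ✓
C9: sp
C10: sp
C5, C8 → 2 sp3 carbons.

2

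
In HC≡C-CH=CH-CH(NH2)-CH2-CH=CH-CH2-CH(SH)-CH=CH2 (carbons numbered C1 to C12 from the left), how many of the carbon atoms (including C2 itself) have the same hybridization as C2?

C2 is sp (two π bonds).
C1: sp ✓
C2: sp ✓
C3: sp2
C4: sp2
C5: sp3
C6: sp3
C7: sp2
C8: sp2
C9: sp3
C10: sp3
C11: sp2
C12: sp2
2 carbons are sp.

2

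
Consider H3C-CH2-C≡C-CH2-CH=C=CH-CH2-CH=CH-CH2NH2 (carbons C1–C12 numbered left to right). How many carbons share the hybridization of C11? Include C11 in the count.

C11 is sp2 (one π bond).
C1: sp3
C2: sp3
C3: sp
C4: sp
C5: sp3
C6: sp2 ✓
C7: sp
C8: sp2 ✓
C9: sp3
C10: sp2 ✓
C11: sp2 ✓
C12: sp3
4 carbons are sp2.

4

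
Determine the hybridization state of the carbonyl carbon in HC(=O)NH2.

The carbonyl carbon carries 3 σ bonds, plus one π bond, giving a steric number of 3, so it is sp2.

sp²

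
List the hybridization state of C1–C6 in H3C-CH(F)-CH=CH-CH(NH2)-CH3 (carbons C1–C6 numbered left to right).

C1 has 4 σ bonds: steric number 4 → sp3.
C2 — 4 σ bonds. Steric number 4, so sp3.
C3: 3 σ bonds, plus one π bond; 3 regions of electron density → sp2.
C4 (3 σ bonds, plus one π bond) has steric number 3: sp2.
C5 is sp3: 4 σ bonds, 4 electron-density regions.
C6 (4 σ bonds) has steric number 4: sp3.

C1 sp3, C2 sp3, C3 sp2, C4 sp2, C5 sp3, C6 sp3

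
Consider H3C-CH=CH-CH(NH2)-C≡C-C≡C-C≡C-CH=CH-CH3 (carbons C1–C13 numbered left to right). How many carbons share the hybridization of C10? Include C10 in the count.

6

C10 is sp (two π bonds).
C1: sp3
C2: sp2
C3: sp2
C4: sp3
C5: sp ✓
C6: sp ✓
C7: sp ✓
C8: sp ✓
C9: sp ✓
C10: sp ✓
C11: sp2
C12: sp2
C13: sp3
6 carbons are sp.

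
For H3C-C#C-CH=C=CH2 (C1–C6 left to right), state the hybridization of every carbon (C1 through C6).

C1 sp3, C2 sp, C3 sp, C4 sp2, C5 sp, C6 sp2

C1 carries 4 σ bonds, giving a steric number of 4, so it is sp3.
C2 has 2 σ bonds, plus two π bonds: steric number 2 → sp.
C3: 2 σ bonds, plus two π bonds; 2 regions of electron density → sp.
C4: 3 σ bonds, plus one π bond — 3 electron domains, sp2.
C5 is sp: 2 σ bonds, plus two π bonds, 2 electron-density regions.
C6 has 3 σ bonds, plus one π bond: steric number 3 → sp2.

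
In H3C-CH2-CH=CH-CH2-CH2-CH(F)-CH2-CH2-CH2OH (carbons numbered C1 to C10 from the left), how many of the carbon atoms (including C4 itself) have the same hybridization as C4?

2

C4 is sp2 (one π bond).
C1: sp3
C2: sp3
C3: sp2 ✓
C4: sp2 ✓
C5: sp3
C6: sp3
C7: sp3
C8: sp3
C9: sp3
C10: sp3
2 carbons are sp2.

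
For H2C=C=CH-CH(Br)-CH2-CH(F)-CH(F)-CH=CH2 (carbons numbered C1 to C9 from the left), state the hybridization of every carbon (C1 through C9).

C1 sp2, C2 sp, C3 sp2, C4 sp3, C5 sp3, C6 sp3, C7 sp3, C8 sp2, C9 sp2

C1 (3 σ bonds, plus one π bond) has steric number 3: sp2.
C2 — 2 σ bonds, plus two π bonds. Steric number 2, so sp.
C3 — 3 σ bonds, plus one π bond. Steric number 3, so sp2.
C4: 4 σ bonds; 4 regions of electron density → sp3.
C5: 4 σ bonds; 4 regions of electron density → sp3.
C6 (4 σ bonds) has steric number 4: sp3.
C7 has 4 σ bonds: steric number 4 → sp3.
C8 — 3 σ bonds, plus one π bond. Steric number 3, so sp2.
C9 carries 3 σ bonds, plus one π bond, giving a steric number of 3, so it is sp2.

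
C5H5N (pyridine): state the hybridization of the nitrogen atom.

N has two σ bonds and one lone pair in the ring plane (steric number 3 → sp2); its p orbital contributes one electron to the aromatic π system via the C=N double bond.

sp2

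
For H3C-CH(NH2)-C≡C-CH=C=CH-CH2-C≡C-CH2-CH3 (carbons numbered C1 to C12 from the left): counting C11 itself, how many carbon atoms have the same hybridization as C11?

C11 is sp3 (only σ bonds).
C1: sp3 ✓
C2: sp3 ✓
C3: sp
C4: sp
C5: sp2
C6: sp
C7: sp2
C8: sp3 ✓
C9: sp
C10: sp
C11: sp3 ✓
C12: sp3 ✓
5 carbons are sp3.

5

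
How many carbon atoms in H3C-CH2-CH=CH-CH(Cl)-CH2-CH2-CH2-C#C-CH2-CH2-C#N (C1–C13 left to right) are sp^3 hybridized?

C1: sp3 ✓
C2: sp3 ✓
C3: sp2
C4: sp2
C5: sp3 ✓
C6: sp3 ✓
C7: sp3 ✓
C8: sp3 ✓
C9: sp
C10: sp
C11: sp3 ✓
C12: sp3 ✓
C13: sp
C1, C2, C5, C6, C7, C8, C11, C12 → 8 sp3 carbons.

8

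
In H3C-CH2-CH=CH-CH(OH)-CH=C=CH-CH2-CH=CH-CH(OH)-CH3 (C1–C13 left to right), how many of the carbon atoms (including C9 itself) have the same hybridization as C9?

C9 is sp3 (only σ bonds).
C1: sp3 ✓
C2: sp3 ✓
C3: sp2
C4: sp2
C5: sp3 ✓
C6: sp2
C7: sp
C8: sp2
C9: sp3 ✓
C10: sp2
C11: sp2
C12: sp3 ✓
C13: sp3 ✓
6 carbons are sp3.

6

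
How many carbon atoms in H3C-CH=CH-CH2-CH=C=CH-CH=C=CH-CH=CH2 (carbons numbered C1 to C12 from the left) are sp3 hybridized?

C1: sp3 ✓
C2: sp2
C3: sp2
C4: sp3 ✓
C5: sp2
C6: sp
C7: sp2
C8: sp2
C9: sp
C10: sp2
C11: sp2
C12: sp2
C1, C4 → 2 sp3 carbons.

2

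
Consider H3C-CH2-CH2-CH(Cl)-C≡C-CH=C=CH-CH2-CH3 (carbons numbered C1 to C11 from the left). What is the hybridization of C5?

sp

C5: 2 σ bonds, plus two π bonds; 2 regions of electron density → sp.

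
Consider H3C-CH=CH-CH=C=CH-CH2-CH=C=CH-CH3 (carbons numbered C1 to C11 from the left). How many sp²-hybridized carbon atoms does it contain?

C1: sp3
C2: sp2 ✓
C3: sp2 ✓
C4: sp2 ✓
C5: sp
C6: sp2 ✓
C7: sp3
C8: sp2 ✓
C9: sp
C10: sp2 ✓
C11: sp3
C2, C3, C4, C6, C8, C10 → 6 sp2 carbons.

6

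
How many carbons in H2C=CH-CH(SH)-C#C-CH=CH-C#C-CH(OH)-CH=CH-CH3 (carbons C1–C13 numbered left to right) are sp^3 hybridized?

3

C1: sp2
C2: sp2
C3: sp3 ✓
C4: sp
C5: sp
C6: sp2
C7: sp2
C8: sp
C9: sp
C10: sp3 ✓
C11: sp2
C12: sp2
C13: sp3 ✓
C3, C10, C13 → 3 sp3 carbons.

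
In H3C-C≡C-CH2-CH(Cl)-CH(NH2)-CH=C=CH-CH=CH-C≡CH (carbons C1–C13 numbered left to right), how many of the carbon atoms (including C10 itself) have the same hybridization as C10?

C10 is sp2 (one π bond).
C1: sp3
C2: sp
C3: sp
C4: sp3
C5: sp3
C6: sp3
C7: sp2 ✓
C8: sp
C9: sp2 ✓
C10: sp2 ✓
C11: sp2 ✓
C12: sp
C13: sp
4 carbons are sp2.

4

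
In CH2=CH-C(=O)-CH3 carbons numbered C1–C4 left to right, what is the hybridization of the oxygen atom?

sp2

The oxygen atom is sp2: 1 σ bond and 2 lone pairs, plus one π bond, 3 electron-density regions.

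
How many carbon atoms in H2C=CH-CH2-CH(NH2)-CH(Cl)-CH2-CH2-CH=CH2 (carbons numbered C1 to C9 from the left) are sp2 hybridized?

4

C1: sp2 ✓
C2: sp2 ✓
C3: sp3
C4: sp3
C5: sp3
C6: sp3
C7: sp3
C8: sp2 ✓
C9: sp2 ✓
C1, C2, C8, C9 → 4 sp2 carbons.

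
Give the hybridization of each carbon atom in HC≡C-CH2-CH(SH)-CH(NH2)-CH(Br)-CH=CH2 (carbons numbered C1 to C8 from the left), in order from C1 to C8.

C1: 2 σ bonds, plus two π bonds; 2 regions of electron density → sp.
C2 carries 2 σ bonds, plus two π bonds, giving a steric number of 2, so it is sp.
C3 has 4 σ bonds: steric number 4 → sp3.
C4: 4 σ bonds — 4 electron domains, sp3.
C5 (4 σ bonds) has steric number 4: sp3.
C6 carries 4 σ bonds, giving a steric number of 4, so it is sp3.
C7 — 3 σ bonds, plus one π bond. Steric number 3, so sp2.
C8 is sp2: 3 σ bonds, plus one π bond, 3 electron-density regions.

C1 sp, C2 sp, C3 sp3, C4 sp3, C5 sp3, C6 sp3, C7 sp2, C8 sp2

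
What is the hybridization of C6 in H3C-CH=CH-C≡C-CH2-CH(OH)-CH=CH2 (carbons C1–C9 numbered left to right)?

C6: 4 σ bonds — 4 electron domains, sp3.

sp³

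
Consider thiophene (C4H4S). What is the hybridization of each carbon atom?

sp^2

Each carbon atom is sp2: 3 σ bonds, plus one π bond, 3 electron-density regions.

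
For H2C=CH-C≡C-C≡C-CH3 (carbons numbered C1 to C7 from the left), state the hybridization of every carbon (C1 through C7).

C1 sp2, C2 sp2, C3 sp, C4 sp, C5 sp, C6 sp, C7 sp3

C1 is sp2: 3 σ bonds, plus one π bond, 3 electron-density regions.
C2: 3 σ bonds, plus one π bond; 3 regions of electron density → sp2.
C3 has 2 σ bonds, plus two π bonds: steric number 2 → sp.
C4 carries 2 σ bonds, plus two π bonds, giving a steric number of 2, so it is sp.
C5: 2 σ bonds, plus two π bonds — 2 electron domains, sp.
C6 — 2 σ bonds, plus two π bonds. Steric number 2, so sp.
C7 has 4 σ bonds: steric number 4 → sp3.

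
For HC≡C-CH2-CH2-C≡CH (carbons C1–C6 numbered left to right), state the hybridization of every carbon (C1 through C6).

C1: 2 σ bonds, plus two π bonds; 2 regions of electron density → sp.
C2: 2 σ bonds, plus two π bonds; 2 regions of electron density → sp.
C3: 4 σ bonds; 4 regions of electron density → sp3.
C4 — 4 σ bonds. Steric number 4, so sp3.
C5 has 2 σ bonds, plus two π bonds: steric number 2 → sp.
C6: 2 σ bonds, plus two π bonds — 2 electron domains, sp.

C1 sp, C2 sp, C3 sp3, C4 sp3, C5 sp, C6 sp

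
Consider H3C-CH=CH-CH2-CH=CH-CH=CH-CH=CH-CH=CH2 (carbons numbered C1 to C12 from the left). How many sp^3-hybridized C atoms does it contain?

2

C1: sp3 ✓
C2: sp2
C3: sp2
C4: sp3 ✓
C5: sp2
C6: sp2
C7: sp2
C8: sp2
C9: sp2
C10: sp2
C11: sp2
C12: sp2
C1, C4 → 2 sp3 carbons.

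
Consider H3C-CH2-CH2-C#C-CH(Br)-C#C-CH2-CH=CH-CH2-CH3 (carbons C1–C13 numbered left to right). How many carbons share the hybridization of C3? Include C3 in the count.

C3 is sp3 (only σ bonds).
C1: sp3 ✓
C2: sp3 ✓
C3: sp3 ✓
C4: sp
C5: sp
C6: sp3 ✓
C7: sp
C8: sp
C9: sp3 ✓
C10: sp2
C11: sp2
C12: sp3 ✓
C13: sp3 ✓
7 carbons are sp3.

7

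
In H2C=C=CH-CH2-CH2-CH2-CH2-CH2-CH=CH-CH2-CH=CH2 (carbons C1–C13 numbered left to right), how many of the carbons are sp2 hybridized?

C1: sp2 ✓
C2: sp
C3: sp2 ✓
C4: sp3
C5: sp3
C6: sp3
C7: sp3
C8: sp3
C9: sp2 ✓
C10: sp2 ✓
C11: sp3
C12: sp2 ✓
C13: sp2 ✓
C1, C3, C9, C10, C12, C13 → 6 sp2 carbons.

6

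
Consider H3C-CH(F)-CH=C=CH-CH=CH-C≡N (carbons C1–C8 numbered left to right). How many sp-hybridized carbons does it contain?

2

C1: sp3
C2: sp3
C3: sp2
C4: sp ✓
C5: sp2
C6: sp2
C7: sp2
C8: sp ✓
C4, C8 → 2 sp carbons.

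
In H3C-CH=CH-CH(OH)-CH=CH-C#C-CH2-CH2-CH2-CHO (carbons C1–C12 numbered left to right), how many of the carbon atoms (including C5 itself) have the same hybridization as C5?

C5 is sp2 (one π bond).
C1: sp3
C2: sp2 ✓
C3: sp2 ✓
C4: sp3
C5: sp2 ✓
C6: sp2 ✓
C7: sp
C8: sp
C9: sp3
C10: sp3
C11: sp3
C12: sp2 ✓
5 carbons are sp2.

5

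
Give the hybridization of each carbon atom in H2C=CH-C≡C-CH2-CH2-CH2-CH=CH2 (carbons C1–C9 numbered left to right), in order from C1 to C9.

C1 carries 3 σ bonds, plus one π bond, giving a steric number of 3, so it is sp2.
C2: 3 σ bonds, plus one π bond; 3 regions of electron density → sp2.
C3 is sp: 2 σ bonds, plus two π bonds, 2 electron-density regions.
C4: 2 σ bonds, plus two π bonds; 2 regions of electron density → sp.
C5: 4 σ bonds; 4 regions of electron density → sp3.
C6 — 4 σ bonds. Steric number 4, so sp3.
C7: 4 σ bonds; 4 regions of electron density → sp3.
C8 is sp2: 3 σ bonds, plus one π bond, 3 electron-density regions.
C9 has 3 σ bonds, plus one π bond: steric number 3 → sp2.

C1 sp2, C2 sp2, C3 sp, C4 sp, C5 sp3, C6 sp3, C7 sp3, C8 sp2, C9 sp2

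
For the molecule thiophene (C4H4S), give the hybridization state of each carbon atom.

sp^2

Each carbon atom: 3 σ bonds, plus one π bond — 3 electron domains, sp2.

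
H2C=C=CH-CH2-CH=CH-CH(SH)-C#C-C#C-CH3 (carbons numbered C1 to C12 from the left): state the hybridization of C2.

sp

C2 (2 σ bonds, plus two π bonds) has steric number 2: sp.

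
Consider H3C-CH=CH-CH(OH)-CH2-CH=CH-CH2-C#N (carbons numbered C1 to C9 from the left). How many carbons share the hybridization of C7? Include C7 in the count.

4

C7 is sp2 (one π bond).
C1: sp3
C2: sp2 ✓
C3: sp2 ✓
C4: sp3
C5: sp3
C6: sp2 ✓
C7: sp2 ✓
C8: sp3
C9: sp
4 carbons are sp2.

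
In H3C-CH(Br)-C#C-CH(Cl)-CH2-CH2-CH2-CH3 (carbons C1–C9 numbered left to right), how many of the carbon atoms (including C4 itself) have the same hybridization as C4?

2

C4 is sp (two π bonds).
C1: sp3
C2: sp3
C3: sp ✓
C4: sp ✓
C5: sp3
C6: sp3
C7: sp3
C8: sp3
C9: sp3
2 carbons are sp.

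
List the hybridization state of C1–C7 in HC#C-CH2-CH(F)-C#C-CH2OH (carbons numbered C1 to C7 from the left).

C1 has 2 σ bonds, plus two π bonds: steric number 2 → sp.
C2 — 2 σ bonds, plus two π bonds. Steric number 2, so sp.
C3: 4 σ bonds; 4 regions of electron density → sp3.
C4 — 4 σ bonds. Steric number 4, so sp3.
C5 (2 σ bonds, plus two π bonds) has steric number 2: sp.
C6: 2 σ bonds, plus two π bonds — 2 electron domains, sp.
C7 has 4 σ bonds: steric number 4 → sp3.

C1 sp, C2 sp, C3 sp3, C4 sp3, C5 sp, C6 sp, C7 sp3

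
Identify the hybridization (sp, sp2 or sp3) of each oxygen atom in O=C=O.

sp²

One σ bond + two lone pairs = steric number 3 → sp2.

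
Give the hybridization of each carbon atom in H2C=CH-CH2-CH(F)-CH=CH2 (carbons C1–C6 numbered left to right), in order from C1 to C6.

C1 has 3 σ bonds, plus one π bond: steric number 3 → sp2.
C2 carries 3 σ bonds, plus one π bond, giving a steric number of 3, so it is sp2.
C3 (4 σ bonds) has steric number 4: sp3.
C4 — 4 σ bonds. Steric number 4, so sp3.
C5 carries 3 σ bonds, plus one π bond, giving a steric number of 3, so it is sp2.
C6: 3 σ bonds, plus one π bond — 3 electron domains, sp2.

C1 sp2, C2 sp2, C3 sp3, C4 sp3, C5 sp2, C6 sp2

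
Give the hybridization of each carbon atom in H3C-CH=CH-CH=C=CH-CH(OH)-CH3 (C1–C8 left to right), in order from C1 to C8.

C1 sp3, C2 sp2, C3 sp2, C4 sp2, C5 sp, C6 sp2, C7 sp3, C8 sp3

C1: 4 σ bonds — 4 electron domains, sp3.
C2 carries 3 σ bonds, plus one π bond, giving a steric number of 3, so it is sp2.
C3 (3 σ bonds, plus one π bond) has steric number 3: sp2.
C4: 3 σ bonds, plus one π bond; 3 regions of electron density → sp2.
C5 (2 σ bonds, plus two π bonds) has steric number 2: sp.
C6 — 3 σ bonds, plus one π bond. Steric number 3, so sp2.
C7 is sp3: 4 σ bonds, 4 electron-density regions.
C8 — 4 σ bonds. Steric number 4, so sp3.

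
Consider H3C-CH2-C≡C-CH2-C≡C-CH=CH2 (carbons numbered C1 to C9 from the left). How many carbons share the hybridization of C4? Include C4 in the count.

C4 is sp (two π bonds).
C1: sp3
C2: sp3
C3: sp ✓
C4: sp ✓
C5: sp3
C6: sp ✓
C7: sp ✓
C8: sp2
C9: sp2
4 carbons are sp.

4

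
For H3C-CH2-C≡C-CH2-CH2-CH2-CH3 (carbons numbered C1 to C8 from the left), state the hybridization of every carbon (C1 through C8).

C1 (4 σ bonds) has steric number 4: sp3.
C2 carries 4 σ bonds, giving a steric number of 4, so it is sp3.
C3 — 2 σ bonds, plus two π bonds. Steric number 2, so sp.
C4 (2 σ bonds, plus two π bonds) has steric number 2: sp.
C5: 4 σ bonds — 4 electron domains, sp3.
C6 carries 4 σ bonds, giving a steric number of 4, so it is sp3.
C7: 4 σ bonds — 4 electron domains, sp3.
C8: 4 σ bonds; 4 regions of electron density → sp3.

C1 sp3, C2 sp3, C3 sp, C4 sp, C5 sp3, C6 sp3, C7 sp3, C8 sp3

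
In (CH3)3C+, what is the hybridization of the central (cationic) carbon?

sp²

Three σ bonds and an empty p orbital; no lone pair → steric number 3 → sp2 and planar.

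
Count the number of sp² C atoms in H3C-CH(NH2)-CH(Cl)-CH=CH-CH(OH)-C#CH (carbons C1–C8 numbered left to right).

C1: sp3
C2: sp3
C3: sp3
C4: sp2 ✓
C5: sp2 ✓
C6: sp3
C7: sp
C8: sp
C4, C5 → 2 sp2 carbons.

2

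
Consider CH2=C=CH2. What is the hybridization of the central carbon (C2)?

sp

Two σ bonds and two π bonds (one to each neighbour) → sp.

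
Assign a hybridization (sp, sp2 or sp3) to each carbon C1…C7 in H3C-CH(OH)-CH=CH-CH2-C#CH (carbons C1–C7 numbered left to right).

C1 has 4 σ bonds: steric number 4 → sp3.
C2: 4 σ bonds — 4 electron domains, sp3.
C3 — 3 σ bonds, plus one π bond. Steric number 3, so sp2.
C4 is sp2: 3 σ bonds, plus one π bond, 3 electron-density regions.
C5 — 4 σ bonds. Steric number 4, so sp3.
C6 carries 2 σ bonds, plus two π bonds, giving a steric number of 2, so it is sp.
C7 — 2 σ bonds, plus two π bonds. Steric number 2, so sp.

C1 sp3, C2 sp3, C3 sp2, C4 sp2, C5 sp3, C6 sp, C7 sp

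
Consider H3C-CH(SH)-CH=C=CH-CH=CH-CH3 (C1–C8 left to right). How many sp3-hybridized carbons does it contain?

C1: sp3 ✓
C2: sp3 ✓
C3: sp2
C4: sp
C5: sp2
C6: sp2
C7: sp2
C8: sp3 ✓
C1, C2, C8 → 3 sp3 carbons.

3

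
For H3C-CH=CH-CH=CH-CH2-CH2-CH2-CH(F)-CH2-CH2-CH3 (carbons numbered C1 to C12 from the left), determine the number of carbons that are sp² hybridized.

4

C1: sp3
C2: sp2 ✓
C3: sp2 ✓
C4: sp2 ✓
C5: sp2 ✓
C6: sp3
C7: sp3
C8: sp3
C9: sp3
C10: sp3
C11: sp3
C12: sp3
C2, C3, C4, C5 → 4 sp2 carbons.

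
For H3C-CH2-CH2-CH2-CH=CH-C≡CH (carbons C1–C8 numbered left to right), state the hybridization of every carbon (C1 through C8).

C1: 4 σ bonds — 4 electron domains, sp3.
C2 carries 4 σ bonds, giving a steric number of 4, so it is sp3.
C3 carries 4 σ bonds, giving a steric number of 4, so it is sp3.
C4 carries 4 σ bonds, giving a steric number of 4, so it is sp3.
C5 carries 3 σ bonds, plus one π bond, giving a steric number of 3, so it is sp2.
C6 (3 σ bonds, plus one π bond) has steric number 3: sp2.
C7 carries 2 σ bonds, plus two π bonds, giving a steric number of 2, so it is sp.
C8 (2 σ bonds, plus two π bonds) has steric number 2: sp.

C1 sp3, C2 sp3, C3 sp3, C4 sp3, C5 sp2, C6 sp2, C7 sp, C8 sp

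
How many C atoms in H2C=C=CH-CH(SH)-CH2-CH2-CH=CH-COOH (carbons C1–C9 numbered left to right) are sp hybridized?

1

C1: sp2
C2: sp ✓
C3: sp2
C4: sp3
C5: sp3
C6: sp3
C7: sp2
C8: sp2
C9: sp2
C2 → 1 sp carbon.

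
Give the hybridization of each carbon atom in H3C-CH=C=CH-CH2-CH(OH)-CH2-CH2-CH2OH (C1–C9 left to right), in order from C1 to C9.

C1 sp3, C2 sp2, C3 sp, C4 sp2, C5 sp3, C6 sp3, C7 sp3, C8 sp3, C9 sp3

C1 carries 4 σ bonds, giving a steric number of 4, so it is sp3.
C2 carries 3 σ bonds, plus one π bond, giving a steric number of 3, so it is sp2.
C3 carries 2 σ bonds, plus two π bonds, giving a steric number of 2, so it is sp.
C4 is sp2: 3 σ bonds, plus one π bond, 3 electron-density regions.
C5: 4 σ bonds — 4 electron domains, sp3.
C6: 4 σ bonds; 4 regions of electron density → sp3.
C7 — 4 σ bonds. Steric number 4, so sp3.
C8: 4 σ bonds — 4 electron domains, sp3.
C9: 4 σ bonds; 4 regions of electron density → sp3.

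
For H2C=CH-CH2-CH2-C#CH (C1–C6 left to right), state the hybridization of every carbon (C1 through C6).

C1 sp2, C2 sp2, C3 sp3, C4 sp3, C5 sp, C6 sp

C1 — 3 σ bonds, plus one π bond. Steric number 3, so sp2.
C2 — 3 σ bonds, plus one π bond. Steric number 3, so sp2.
C3 is sp3: 4 σ bonds, 4 electron-density regions.
C4: 4 σ bonds; 4 regions of electron density → sp3.
C5 has 2 σ bonds, plus two π bonds: steric number 2 → sp.
C6 — 2 σ bonds, plus two π bonds. Steric number 2, so sp.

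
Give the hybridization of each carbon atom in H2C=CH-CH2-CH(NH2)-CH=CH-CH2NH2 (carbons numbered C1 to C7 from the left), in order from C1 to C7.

C1 sp2, C2 sp2, C3 sp3, C4 sp3, C5 sp2, C6 sp2, C7 sp3

C1 has 3 σ bonds, plus one π bond: steric number 3 → sp2.
C2 is sp2: 3 σ bonds, plus one π bond, 3 electron-density regions.
C3 carries 4 σ bonds, giving a steric number of 4, so it is sp3.
C4 — 4 σ bonds. Steric number 4, so sp3.
C5 has 3 σ bonds, plus one π bond: steric number 3 → sp2.
C6: 3 σ bonds, plus one π bond — 3 electron domains, sp2.
C7 carries 4 σ bonds, giving a steric number of 4, so it is sp3.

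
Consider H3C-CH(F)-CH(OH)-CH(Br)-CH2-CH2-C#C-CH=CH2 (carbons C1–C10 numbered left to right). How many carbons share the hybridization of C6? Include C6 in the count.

C6 is sp3 (only σ bonds).
C1: sp3 ✓
C2: sp3 ✓
C3: sp3 ✓
C4: sp3 ✓
C5: sp3 ✓
C6: sp3 ✓
C7: sp
C8: sp
C9: sp2
C10: sp2
6 carbons are sp3.

6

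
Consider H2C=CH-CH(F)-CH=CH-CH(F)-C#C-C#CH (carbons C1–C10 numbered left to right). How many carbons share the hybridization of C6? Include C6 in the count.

2

C6 is sp3 (only σ bonds).
C1: sp2
C2: sp2
C3: sp3 ✓
C4: sp2
C5: sp2
C6: sp3 ✓
C7: sp
C8: sp
C9: sp
C10: sp
2 carbons are sp3.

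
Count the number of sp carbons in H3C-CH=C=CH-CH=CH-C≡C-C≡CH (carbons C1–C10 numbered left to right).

5

C1: sp3
C2: sp2
C3: sp ✓
C4: sp2
C5: sp2
C6: sp2
C7: sp ✓
C8: sp ✓
C9: sp ✓
C10: sp ✓
C3, C7, C8, C9, C10 → 5 sp carbons.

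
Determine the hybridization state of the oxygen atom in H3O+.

Three σ bonds + one lone pair = steric number 4 → sp3.

sp3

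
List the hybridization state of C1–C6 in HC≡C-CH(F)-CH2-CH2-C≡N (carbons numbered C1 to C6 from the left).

C1 sp, C2 sp, C3 sp3, C4 sp3, C5 sp3, C6 sp

C1 carries 2 σ bonds, plus two π bonds, giving a steric number of 2, so it is sp.
C2 has 2 σ bonds, plus two π bonds: steric number 2 → sp.
C3 is sp3: 4 σ bonds, 4 electron-density regions.
C4 — 4 σ bonds. Steric number 4, so sp3.
C5: 4 σ bonds — 4 electron domains, sp3.
C6: 2 σ bonds, plus two π bonds — 2 electron domains, sp.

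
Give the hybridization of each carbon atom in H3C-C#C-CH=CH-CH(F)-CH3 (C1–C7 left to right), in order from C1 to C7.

C1 sp3, C2 sp, C3 sp, C4 sp2, C5 sp2, C6 sp3, C7 sp3

C1 has 4 σ bonds: steric number 4 → sp3.
C2 carries 2 σ bonds, plus two π bonds, giving a steric number of 2, so it is sp.
C3 (2 σ bonds, plus two π bonds) has steric number 2: sp.
C4: 3 σ bonds, plus one π bond; 3 regions of electron density → sp2.
C5 (3 σ bonds, plus one π bond) has steric number 3: sp2.
C6 is sp3: 4 σ bonds, 4 electron-density regions.
C7: 4 σ bonds — 4 electron domains, sp3.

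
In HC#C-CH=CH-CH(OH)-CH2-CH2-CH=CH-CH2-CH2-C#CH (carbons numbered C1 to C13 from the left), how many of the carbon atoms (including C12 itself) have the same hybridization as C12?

4

C12 is sp (two π bonds).
C1: sp ✓
C2: sp ✓
C3: sp2
C4: sp2
C5: sp3
C6: sp3
C7: sp3
C8: sp2
C9: sp2
C10: sp3
C11: sp3
C12: sp ✓
C13: sp ✓
4 carbons are sp.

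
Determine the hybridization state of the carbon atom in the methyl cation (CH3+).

Three σ bonds to H, empty p orbital → sp2, trigonal planar.

sp2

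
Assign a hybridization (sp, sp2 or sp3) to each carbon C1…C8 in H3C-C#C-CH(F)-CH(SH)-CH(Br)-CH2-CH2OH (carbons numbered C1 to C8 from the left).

C1 sp3, C2 sp, C3 sp, C4 sp3, C5 sp3, C6 sp3, C7 sp3, C8 sp3

C1: 4 σ bonds; 4 regions of electron density → sp3.
C2 — 2 σ bonds, plus two π bonds. Steric number 2, so sp.
C3: 2 σ bonds, plus two π bonds; 2 regions of electron density → sp.
C4: 4 σ bonds; 4 regions of electron density → sp3.
C5: 4 σ bonds; 4 regions of electron density → sp3.
C6 carries 4 σ bonds, giving a steric number of 4, so it is sp3.
C7: 4 σ bonds — 4 electron domains, sp3.
C8: 4 σ bonds — 4 electron domains, sp3.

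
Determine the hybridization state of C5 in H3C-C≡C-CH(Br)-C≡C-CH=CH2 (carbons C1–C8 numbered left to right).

sp

C5 (2 σ bonds, plus two π bonds) has steric number 2: sp.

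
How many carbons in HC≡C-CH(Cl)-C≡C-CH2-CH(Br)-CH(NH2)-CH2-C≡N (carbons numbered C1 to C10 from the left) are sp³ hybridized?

C1: sp
C2: sp
C3: sp3 ✓
C4: sp
C5: sp
C6: sp3 ✓
C7: sp3 ✓
C8: sp3 ✓
C9: sp3 ✓
C10: sp
C3, C6, C7, C8, C9 → 5 sp3 carbons.

5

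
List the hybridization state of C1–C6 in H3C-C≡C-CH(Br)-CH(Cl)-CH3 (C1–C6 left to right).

C1: 4 σ bonds; 4 regions of electron density → sp3.
C2 has 2 σ bonds, plus two π bonds: steric number 2 → sp.
C3 is sp: 2 σ bonds, plus two π bonds, 2 electron-density regions.
C4 is sp3: 4 σ bonds, 4 electron-density regions.
C5 — 4 σ bonds. Steric number 4, so sp3.
C6 — 4 σ bonds. Steric number 4, so sp3.

C1 sp3, C2 sp, C3 sp, C4 sp3, C5 sp3, C6 sp3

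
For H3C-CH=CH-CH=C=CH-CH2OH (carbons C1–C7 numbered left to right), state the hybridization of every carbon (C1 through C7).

C1 sp3, C2 sp2, C3 sp2, C4 sp2, C5 sp, C6 sp2, C7 sp3

C1 is sp3: 4 σ bonds, 4 electron-density regions.
C2 carries 3 σ bonds, plus one π bond, giving a steric number of 3, so it is sp2.
C3: 3 σ bonds, plus one π bond; 3 regions of electron density → sp2.
C4 is sp2: 3 σ bonds, plus one π bond, 3 electron-density regions.
C5 has 2 σ bonds, plus two π bonds: steric number 2 → sp.
C6 (3 σ bonds, plus one π bond) has steric number 3: sp2.
C7 carries 4 σ bonds, giving a steric number of 4, so it is sp3.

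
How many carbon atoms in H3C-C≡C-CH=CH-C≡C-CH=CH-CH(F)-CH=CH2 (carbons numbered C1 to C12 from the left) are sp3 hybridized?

2

C1: sp3 ✓
C2: sp
C3: sp
C4: sp2
C5: sp2
C6: sp
C7: sp
C8: sp2
C9: sp2
C10: sp3 ✓
C11: sp2
C12: sp2
C1, C10 → 2 sp3 carbons.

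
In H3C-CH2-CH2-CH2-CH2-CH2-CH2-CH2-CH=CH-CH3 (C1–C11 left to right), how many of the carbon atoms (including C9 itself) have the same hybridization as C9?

2

C9 is sp2 (one π bond).
C1: sp3
C2: sp3
C3: sp3
C4: sp3
C5: sp3
C6: sp3
C7: sp3
C8: sp3
C9: sp2 ✓
C10: sp2 ✓
C11: sp3
2 carbons are sp2.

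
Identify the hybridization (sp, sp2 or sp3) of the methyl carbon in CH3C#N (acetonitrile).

The methyl carbon: 4 σ bonds — 4 electron domains, sp3.

sp³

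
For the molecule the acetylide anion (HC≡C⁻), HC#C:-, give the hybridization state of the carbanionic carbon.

One σ bond + one lone pair = steric number 2 → sp.

sp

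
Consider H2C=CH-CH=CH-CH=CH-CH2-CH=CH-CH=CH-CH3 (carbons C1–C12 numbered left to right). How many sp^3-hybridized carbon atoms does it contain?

2

C1: sp2
C2: sp2
C3: sp2
C4: sp2
C5: sp2
C6: sp2
C7: sp3 ✓
C8: sp2
C9: sp2
C10: sp2
C11: sp2
C12: sp3 ✓
C7, C12 → 2 sp3 carbons.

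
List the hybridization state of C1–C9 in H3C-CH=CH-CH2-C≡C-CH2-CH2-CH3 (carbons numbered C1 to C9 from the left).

C1 sp3, C2 sp2, C3 sp2, C4 sp3, C5 sp, C6 sp, C7 sp3, C8 sp3, C9 sp3

C1: 4 σ bonds; 4 regions of electron density → sp3.
C2: 3 σ bonds, plus one π bond — 3 electron domains, sp2.
C3 carries 3 σ bonds, plus one π bond, giving a steric number of 3, so it is sp2.
C4: 4 σ bonds; 4 regions of electron density → sp3.
C5 — 2 σ bonds, plus two π bonds. Steric number 2, so sp.
C6: 2 σ bonds, plus two π bonds — 2 electron domains, sp.
C7 carries 4 σ bonds, giving a steric number of 4, so it is sp3.
C8 is sp3: 4 σ bonds, 4 electron-density regions.
C9: 4 σ bonds; 4 regions of electron density → sp3.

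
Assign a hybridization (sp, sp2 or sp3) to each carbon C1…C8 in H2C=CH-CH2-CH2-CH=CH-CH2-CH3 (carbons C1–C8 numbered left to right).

C1 sp2, C2 sp2, C3 sp3, C4 sp3, C5 sp2, C6 sp2, C7 sp3, C8 sp3

C1 (3 σ bonds, plus one π bond) has steric number 3: sp2.
C2 is sp2: 3 σ bonds, plus one π bond, 3 electron-density regions.
C3: 4 σ bonds — 4 electron domains, sp3.
C4: 4 σ bonds; 4 regions of electron density → sp3.
C5 carries 3 σ bonds, plus one π bond, giving a steric number of 3, so it is sp2.
C6 — 3 σ bonds, plus one π bond. Steric number 3, so sp2.
C7 is sp3: 4 σ bonds, 4 electron-density regions.
C8 is sp3: 4 σ bonds, 4 electron-density regions.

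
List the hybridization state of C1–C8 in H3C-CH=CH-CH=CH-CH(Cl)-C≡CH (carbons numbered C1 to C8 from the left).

C1 sp3, C2 sp2, C3 sp2, C4 sp2, C5 sp2, C6 sp3, C7 sp, C8 sp

C1 — 4 σ bonds. Steric number 4, so sp3.
C2 carries 3 σ bonds, plus one π bond, giving a steric number of 3, so it is sp2.
C3 has 3 σ bonds, plus one π bond: steric number 3 → sp2.
C4: 3 σ bonds, plus one π bond; 3 regions of electron density → sp2.
C5 — 3 σ bonds, plus one π bond. Steric number 3, so sp2.
C6: 4 σ bonds; 4 regions of electron density → sp3.
C7 — 2 σ bonds, plus two π bonds. Steric number 2, so sp.
C8 carries 2 σ bonds, plus two π bonds, giving a steric number of 2, so it is sp.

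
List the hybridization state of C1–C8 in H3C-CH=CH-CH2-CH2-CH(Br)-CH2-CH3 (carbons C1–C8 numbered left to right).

C1 is sp3: 4 σ bonds, 4 electron-density regions.
C2: 3 σ bonds, plus one π bond — 3 electron domains, sp2.
C3: 3 σ bonds, plus one π bond — 3 electron domains, sp2.
C4 — 4 σ bonds. Steric number 4, so sp3.
C5 has 4 σ bonds: steric number 4 → sp3.
C6: 4 σ bonds — 4 electron domains, sp3.
C7 has 4 σ bonds: steric number 4 → sp3.
C8 is sp3: 4 σ bonds, 4 electron-density regions.

C1 sp3, C2 sp2, C3 sp2, C4 sp3, C5 sp3, C6 sp3, C7 sp3, C8 sp3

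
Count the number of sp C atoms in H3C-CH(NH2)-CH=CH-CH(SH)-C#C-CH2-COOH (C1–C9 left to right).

C1: sp3
C2: sp3
C3: sp2
C4: sp2
C5: sp3
C6: sp ✓
C7: sp ✓
C8: sp3
C9: sp2
C6, C7 → 2 sp carbons.

2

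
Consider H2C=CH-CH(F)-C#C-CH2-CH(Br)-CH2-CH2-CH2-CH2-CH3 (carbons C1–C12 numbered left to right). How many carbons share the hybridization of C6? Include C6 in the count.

8

C6 is sp3 (only σ bonds).
C1: sp2
C2: sp2
C3: sp3 ✓
C4: sp
C5: sp
C6: sp3 ✓
C7: sp3 ✓
C8: sp3 ✓
C9: sp3 ✓
C10: sp3 ✓
C11: sp3 ✓
C12: sp3 ✓
8 carbons are sp3.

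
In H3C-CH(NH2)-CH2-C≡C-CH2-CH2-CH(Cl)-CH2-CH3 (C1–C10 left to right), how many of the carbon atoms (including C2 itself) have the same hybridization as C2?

8

C2 is sp3 (only σ bonds).
C1: sp3 ✓
C2: sp3 ✓
C3: sp3 ✓
C4: sp
C5: sp
C6: sp3 ✓
C7: sp3 ✓
C8: sp3 ✓
C9: sp3 ✓
C10: sp3 ✓
8 carbons are sp3.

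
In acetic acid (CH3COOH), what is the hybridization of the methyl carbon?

The methyl carbon (4 σ bonds) has steric number 4: sp3.

sp3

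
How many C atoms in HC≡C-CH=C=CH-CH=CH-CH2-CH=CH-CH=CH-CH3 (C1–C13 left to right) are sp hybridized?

3

C1: sp ✓
C2: sp ✓
C3: sp2
C4: sp ✓
C5: sp2
C6: sp2
C7: sp2
C8: sp3
C9: sp2
C10: sp2
C11: sp2
C12: sp2
C13: sp3
C1, C2, C4 → 3 sp carbons.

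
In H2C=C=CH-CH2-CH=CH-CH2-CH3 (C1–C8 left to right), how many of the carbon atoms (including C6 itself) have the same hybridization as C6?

4

C6 is sp2 (one π bond).
C1: sp2 ✓
C2: sp
C3: sp2 ✓
C4: sp3
C5: sp2 ✓
C6: sp2 ✓
C7: sp3
C8: sp3
4 carbons are sp2.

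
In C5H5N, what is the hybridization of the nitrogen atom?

sp²

N has two σ bonds and one lone pair in the ring plane (steric number 3 → sp2); its p orbital contributes one electron to the aromatic π system via the C=N double bond.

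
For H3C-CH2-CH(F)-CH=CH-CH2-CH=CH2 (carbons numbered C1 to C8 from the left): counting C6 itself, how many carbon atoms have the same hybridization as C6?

C6 is sp3 (only σ bonds).
C1: sp3 ✓
C2: sp3 ✓
C3: sp3 ✓
C4: sp2
C5: sp2
C6: sp3 ✓
C7: sp2
C8: sp2
4 carbons are sp3.

4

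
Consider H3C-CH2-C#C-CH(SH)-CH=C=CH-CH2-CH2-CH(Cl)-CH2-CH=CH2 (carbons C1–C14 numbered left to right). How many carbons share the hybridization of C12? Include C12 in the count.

7

C12 is sp3 (only σ bonds).
C1: sp3 ✓
C2: sp3 ✓
C3: sp
C4: sp
C5: sp3 ✓
C6: sp2
C7: sp
C8: sp2
C9: sp3 ✓
C10: sp3 ✓
C11: sp3 ✓
C12: sp3 ✓
C13: sp2
C14: sp2
7 carbons are sp3.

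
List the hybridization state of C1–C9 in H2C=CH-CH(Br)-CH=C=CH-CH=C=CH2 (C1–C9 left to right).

C1 has 3 σ bonds, plus one π bond: steric number 3 → sp2.
C2 is sp2: 3 σ bonds, plus one π bond, 3 electron-density regions.
C3 — 4 σ bonds. Steric number 4, so sp3.
C4 is sp2: 3 σ bonds, plus one π bond, 3 electron-density regions.
C5 — 2 σ bonds, plus two π bonds. Steric number 2, so sp.
C6 is sp2: 3 σ bonds, plus one π bond, 3 electron-density regions.
C7 carries 3 σ bonds, plus one π bond, giving a steric number of 3, so it is sp2.
C8: 2 σ bonds, plus two π bonds; 2 regions of electron density → sp.
C9 (3 σ bonds, plus one π bond) has steric number 3: sp2.

C1 sp2, C2 sp2, C3 sp3, C4 sp2, C5 sp, C6 sp2, C7 sp2, C8 sp, C9 sp2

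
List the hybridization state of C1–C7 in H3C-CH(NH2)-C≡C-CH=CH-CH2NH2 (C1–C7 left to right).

C1 sp3, C2 sp3, C3 sp, C4 sp, C5 sp2, C6 sp2, C7 sp3

C1 — 4 σ bonds. Steric number 4, so sp3.
C2: 4 σ bonds — 4 electron domains, sp3.
C3 carries 2 σ bonds, plus two π bonds, giving a steric number of 2, so it is sp.
C4 has 2 σ bonds, plus two π bonds: steric number 2 → sp.
C5: 3 σ bonds, plus one π bond — 3 electron domains, sp2.
C6 (3 σ bonds, plus one π bond) has steric number 3: sp2.
C7 carries 4 σ bonds, giving a steric number of 4, so it is sp3.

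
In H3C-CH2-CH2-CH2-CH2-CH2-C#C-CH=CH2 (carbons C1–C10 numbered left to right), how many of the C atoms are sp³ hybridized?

C1: sp3 ✓
C2: sp3 ✓
C3: sp3 ✓
C4: sp3 ✓
C5: sp3 ✓
C6: sp3 ✓
C7: sp
C8: sp
C9: sp2
C10: sp2
C1, C2, C3, C4, C5, C6 → 6 sp3 carbons.

6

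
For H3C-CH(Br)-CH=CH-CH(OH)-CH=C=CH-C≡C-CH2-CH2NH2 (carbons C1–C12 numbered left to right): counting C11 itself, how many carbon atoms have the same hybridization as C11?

C11 is sp3 (only σ bonds).
C1: sp3 ✓
C2: sp3 ✓
C3: sp2
C4: sp2
C5: sp3 ✓
C6: sp2
C7: sp
C8: sp2
C9: sp
C10: sp
C11: sp3 ✓
C12: sp3 ✓
5 carbons are sp3.

5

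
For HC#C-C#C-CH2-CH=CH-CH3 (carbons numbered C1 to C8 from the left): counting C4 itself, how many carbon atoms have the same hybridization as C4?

4

C4 is sp (two π bonds).
C1: sp ✓
C2: sp ✓
C3: sp ✓
C4: sp ✓
C5: sp3
C6: sp2
C7: sp2
C8: sp3
4 carbons are sp.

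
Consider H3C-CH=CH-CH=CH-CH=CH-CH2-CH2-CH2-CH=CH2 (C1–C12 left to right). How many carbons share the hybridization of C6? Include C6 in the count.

8

C6 is sp2 (one π bond).
C1: sp3
C2: sp2 ✓
C3: sp2 ✓
C4: sp2 ✓
C5: sp2 ✓
C6: sp2 ✓
C7: sp2 ✓
C8: sp3
C9: sp3
C10: sp3
C11: sp2 ✓
C12: sp2 ✓
8 carbons are sp2.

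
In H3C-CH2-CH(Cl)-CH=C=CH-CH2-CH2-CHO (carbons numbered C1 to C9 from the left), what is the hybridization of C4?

sp2

C4 has 3 σ bonds, plus one π bond: steric number 3 → sp2.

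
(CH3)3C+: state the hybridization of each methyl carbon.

Each methyl carbon (4 σ bonds) has steric number 4: sp3.

sp³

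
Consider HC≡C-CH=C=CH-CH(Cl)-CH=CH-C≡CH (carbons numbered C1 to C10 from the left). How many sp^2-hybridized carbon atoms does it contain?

C1: sp
C2: sp
C3: sp2 ✓
C4: sp
C5: sp2 ✓
C6: sp3
C7: sp2 ✓
C8: sp2 ✓
C9: sp
C10: sp
C3, C5, C7, C8 → 4 sp2 carbons.

4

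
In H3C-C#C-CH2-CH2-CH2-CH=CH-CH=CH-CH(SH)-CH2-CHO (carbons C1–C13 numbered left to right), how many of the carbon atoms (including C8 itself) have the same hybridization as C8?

5

C8 is sp2 (one π bond).
C1: sp3
C2: sp
C3: sp
C4: sp3
C5: sp3
C6: sp3
C7: sp2 ✓
C8: sp2 ✓
C9: sp2 ✓
C10: sp2 ✓
C11: sp3
C12: sp3
C13: sp2 ✓
5 carbons are sp2.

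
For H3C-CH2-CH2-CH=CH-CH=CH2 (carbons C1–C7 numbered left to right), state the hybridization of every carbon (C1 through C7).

C1 sp3, C2 sp3, C3 sp3, C4 sp2, C5 sp2, C6 sp2, C7 sp2

C1 has 4 σ bonds: steric number 4 → sp3.
C2 — 4 σ bonds. Steric number 4, so sp3.
C3: 4 σ bonds; 4 regions of electron density → sp3.
C4 carries 3 σ bonds, plus one π bond, giving a steric number of 3, so it is sp2.
C5: 3 σ bonds, plus one π bond; 3 regions of electron density → sp2.
C6 — 3 σ bonds, plus one π bond. Steric number 3, so sp2.
C7: 3 σ bonds, plus one π bond; 3 regions of electron density → sp2.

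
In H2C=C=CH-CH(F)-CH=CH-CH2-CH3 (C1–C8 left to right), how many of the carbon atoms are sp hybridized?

1

C1: sp2
C2: sp ✓
C3: sp2
C4: sp3
C5: sp2
C6: sp2
C7: sp3
C8: sp3
C2 → 1 sp carbon.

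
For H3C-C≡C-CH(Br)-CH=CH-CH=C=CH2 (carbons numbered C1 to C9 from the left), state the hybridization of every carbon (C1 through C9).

C1 sp3, C2 sp, C3 sp, C4 sp3, C5 sp2, C6 sp2, C7 sp2, C8 sp, C9 sp2

C1 — 4 σ bonds. Steric number 4, so sp3.
C2 carries 2 σ bonds, plus two π bonds, giving a steric number of 2, so it is sp.
C3 is sp: 2 σ bonds, plus two π bonds, 2 electron-density regions.
C4 is sp3: 4 σ bonds, 4 electron-density regions.
C5 has 3 σ bonds, plus one π bond: steric number 3 → sp2.
C6 has 3 σ bonds, plus one π bond: steric number 3 → sp2.
C7: 3 σ bonds, plus one π bond — 3 electron domains, sp2.
C8 has 2 σ bonds, plus two π bonds: steric number 2 → sp.
C9 (3 σ bonds, plus one π bond) has steric number 3: sp2.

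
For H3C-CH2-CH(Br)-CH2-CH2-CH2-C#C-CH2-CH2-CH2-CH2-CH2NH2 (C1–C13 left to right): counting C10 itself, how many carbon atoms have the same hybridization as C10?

C10 is sp3 (only σ bonds).
C1: sp3 ✓
C2: sp3 ✓
C3: sp3 ✓
C4: sp3 ✓
C5: sp3 ✓
C6: sp3 ✓
C7: sp
C8: sp
C9: sp3 ✓
C10: sp3 ✓
C11: sp3 ✓
C12: sp3 ✓
C13: sp3 ✓
11 carbons are sp3.

11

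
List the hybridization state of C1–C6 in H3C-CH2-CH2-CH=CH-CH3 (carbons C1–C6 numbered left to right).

C1 is sp3: 4 σ bonds, 4 electron-density regions.
C2 (4 σ bonds) has steric number 4: sp3.
C3 — 4 σ bonds. Steric number 4, so sp3.
C4 (3 σ bonds, plus one π bond) has steric number 3: sp2.
C5 carries 3 σ bonds, plus one π bond, giving a steric number of 3, so it is sp2.
C6: 4 σ bonds — 4 electron domains, sp3.

C1 sp3, C2 sp3, C3 sp3, C4 sp2, C5 sp2, C6 sp3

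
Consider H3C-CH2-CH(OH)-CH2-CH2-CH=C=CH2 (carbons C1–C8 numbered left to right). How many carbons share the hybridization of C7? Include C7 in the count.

C7 is sp (two π bonds).
C1: sp3
C2: sp3
C3: sp3
C4: sp3
C5: sp3
C6: sp2
C7: sp ✓
C8: sp2
1 carbon is sp.

1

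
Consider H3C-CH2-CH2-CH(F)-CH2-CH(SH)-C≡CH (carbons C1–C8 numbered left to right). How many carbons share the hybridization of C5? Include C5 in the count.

C5 is sp3 (only σ bonds).
C1: sp3 ✓
C2: sp3 ✓
C3: sp3 ✓
C4: sp3 ✓
C5: sp3 ✓
C6: sp3 ✓
C7: sp
C8: sp
6 carbons are sp3.

6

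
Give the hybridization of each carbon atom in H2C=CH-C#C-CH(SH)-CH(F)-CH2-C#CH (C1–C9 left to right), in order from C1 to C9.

C1 sp2, C2 sp2, C3 sp, C4 sp, C5 sp3, C6 sp3, C7 sp3, C8 sp, C9 sp

C1 is sp2: 3 σ bonds, plus one π bond, 3 electron-density regions.
C2 — 3 σ bonds, plus one π bond. Steric number 3, so sp2.
C3: 2 σ bonds, plus two π bonds — 2 electron domains, sp.
C4: 2 σ bonds, plus two π bonds; 2 regions of electron density → sp.
C5 (4 σ bonds) has steric number 4: sp3.
C6 carries 4 σ bonds, giving a steric number of 4, so it is sp3.
C7 (4 σ bonds) has steric number 4: sp3.
C8 — 2 σ bonds, plus two π bonds. Steric number 2, so sp.
C9 has 2 σ bonds, plus two π bonds: steric number 2 → sp.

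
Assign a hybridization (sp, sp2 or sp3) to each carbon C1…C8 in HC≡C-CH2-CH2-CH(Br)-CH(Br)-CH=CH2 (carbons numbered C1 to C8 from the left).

C1: 2 σ bonds, plus two π bonds; 2 regions of electron density → sp.
C2 has 2 σ bonds, plus two π bonds: steric number 2 → sp.
C3 is sp3: 4 σ bonds, 4 electron-density regions.
C4: 4 σ bonds — 4 electron domains, sp3.
C5 has 4 σ bonds: steric number 4 → sp3.
C6 is sp3: 4 σ bonds, 4 electron-density regions.
C7 has 3 σ bonds, plus one π bond: steric number 3 → sp2.
C8 has 3 σ bonds, plus one π bond: steric number 3 → sp2.

C1 sp, C2 sp, C3 sp3, C4 sp3, C5 sp3, C6 sp3, C7 sp2, C8 sp2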